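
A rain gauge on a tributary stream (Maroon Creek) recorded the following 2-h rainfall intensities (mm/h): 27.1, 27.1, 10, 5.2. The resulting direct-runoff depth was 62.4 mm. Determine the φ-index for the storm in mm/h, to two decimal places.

φ ≈ 11.50 mm/h

Only the 2 blocks with intensity above φ contribute runoff: 27.1, 27.1 mm/h.
Σ(I−φ)·Δt = d  ⇒  (27.1+27.1 − 2φ)·2 = 62.4
φ = (54.20 − 62.4/2) / 2 = 11.50 mm/h.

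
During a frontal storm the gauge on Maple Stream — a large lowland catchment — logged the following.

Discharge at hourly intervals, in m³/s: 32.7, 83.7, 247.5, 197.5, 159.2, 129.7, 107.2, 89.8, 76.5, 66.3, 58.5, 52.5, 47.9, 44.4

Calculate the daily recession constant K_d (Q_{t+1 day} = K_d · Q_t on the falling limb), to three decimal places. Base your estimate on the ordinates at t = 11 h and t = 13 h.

Between t = 11 h and t = 13 h the flow falls from 52.5 to 44.4 m³/s over 2×1 h = 2 h.
Per-interval ratio K = (44.4/52.5)^(1/2) = 0.9196; K_d = K^(24/1) = 0.134.

K_d ≈ 0.134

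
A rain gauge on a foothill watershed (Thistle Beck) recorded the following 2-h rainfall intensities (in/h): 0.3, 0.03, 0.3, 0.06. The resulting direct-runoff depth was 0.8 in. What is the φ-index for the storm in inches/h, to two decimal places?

Only the 2 blocks with intensity above φ contribute runoff: 0.3, 0.3 in/h.
Σ(I−φ)·Δt = d  ⇒  (0.3+0.3 − 2φ)·2 = 0.8
φ = (0.6000 − 0.8/2) / 2 = 0.10 in/h.

φ ≈ 0.10 in/h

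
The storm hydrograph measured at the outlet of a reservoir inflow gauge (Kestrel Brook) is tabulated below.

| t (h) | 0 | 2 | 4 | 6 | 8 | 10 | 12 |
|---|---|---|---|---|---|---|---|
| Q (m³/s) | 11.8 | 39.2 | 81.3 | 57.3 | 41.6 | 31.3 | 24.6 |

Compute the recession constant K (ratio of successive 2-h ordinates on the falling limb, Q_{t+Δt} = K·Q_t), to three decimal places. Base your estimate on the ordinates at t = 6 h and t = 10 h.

K ≈ 0.739

Using the recession-limb readings at t = 6 h and t = 10 h: Q falls from 57.3 to 31.3 m³/s over 2 intervals.
K = (Q₂/Q₁)^(1/2) = (31.3/57.3)^(1/2) = 0.739.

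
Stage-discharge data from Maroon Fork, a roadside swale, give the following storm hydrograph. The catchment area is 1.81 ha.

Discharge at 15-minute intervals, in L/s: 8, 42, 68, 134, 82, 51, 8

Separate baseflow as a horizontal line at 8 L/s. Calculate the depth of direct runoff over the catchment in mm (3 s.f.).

Direct runoff: 0.0, 34.0, 60.0, 126.0, 74.0, 43.0, 0.0 L/s; ΣQ_DR = 337.0 L/s.
V = ΣQ_DR · Δt = 337.0 × 900 s = 3.033 × 10^5 L.
Over A = 1.81 ha, depth = V / A = 16.8 mm.

d ≈ 16.8 mm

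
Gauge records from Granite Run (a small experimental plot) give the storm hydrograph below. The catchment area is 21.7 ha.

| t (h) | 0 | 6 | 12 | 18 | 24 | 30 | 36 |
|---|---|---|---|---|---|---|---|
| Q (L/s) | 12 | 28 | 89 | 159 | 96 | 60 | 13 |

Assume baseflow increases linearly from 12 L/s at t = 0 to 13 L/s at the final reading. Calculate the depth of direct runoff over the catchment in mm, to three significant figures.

d ≈ 36.8 mm

Direct runoff: 0.00, 15.83, 76.67, 146.50, 83.33, 47.17, 0.00 L/s; ΣQ_DR = 369.5 L/s.
V = ΣQ_DR · Δt = 369.5 × 21600 s = 7.981 × 10^6 L.
Over A = 21.7 ha, depth = V / A = 36.8 mm.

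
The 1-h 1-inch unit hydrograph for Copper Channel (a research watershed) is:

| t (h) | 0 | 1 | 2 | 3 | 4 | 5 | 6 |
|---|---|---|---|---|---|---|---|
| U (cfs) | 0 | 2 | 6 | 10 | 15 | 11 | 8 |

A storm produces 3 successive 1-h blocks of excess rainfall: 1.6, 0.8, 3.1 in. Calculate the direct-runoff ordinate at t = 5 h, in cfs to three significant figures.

By discrete convolution, Q_j = Σ (P_i / 1 in) · U_{j−i}.
At t = 5 h (j=5): Q = (1.6/1)·11 + (0.8/1)·15 + (3.1/1)·10 = 60.6 cfs.

Q ≈ 60.6 cfs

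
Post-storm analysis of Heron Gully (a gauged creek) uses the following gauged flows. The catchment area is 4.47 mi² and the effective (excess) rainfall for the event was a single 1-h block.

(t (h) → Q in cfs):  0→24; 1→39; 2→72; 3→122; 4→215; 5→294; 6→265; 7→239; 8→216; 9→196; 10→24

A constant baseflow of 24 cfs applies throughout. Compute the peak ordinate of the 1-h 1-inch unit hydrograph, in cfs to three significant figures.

U_p ≈ 540 cfs

Direct runoff: 0.0, 15.0, 48.0, 98.0, 191.0, 270.0, 241.0, 215.0, 192.0, 172.0, 0.0 cfs; ΣQ_DR = 1442 cfs, peak = 270.0 cfs.
Runoff depth d = ΣQ_DR·Δt / A = 1442 × 3600 / (4.47 mi²) = 0.4999 in.
The 1-inch UH is the DRH scaled by (1 in)/d, so U_p = 270.0 × 1/0.4999 = 540 cfs.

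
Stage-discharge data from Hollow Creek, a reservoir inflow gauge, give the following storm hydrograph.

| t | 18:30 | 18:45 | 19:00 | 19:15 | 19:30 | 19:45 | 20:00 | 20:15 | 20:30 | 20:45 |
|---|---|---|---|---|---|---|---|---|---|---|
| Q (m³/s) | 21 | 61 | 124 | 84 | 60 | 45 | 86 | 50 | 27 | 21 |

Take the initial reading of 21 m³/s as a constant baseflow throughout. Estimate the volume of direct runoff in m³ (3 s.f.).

V ≈ 3.32 × 10^5 m³

Direct-runoff ordinates (Q − Q_b): 0.0, 40.0, 103.0, 63.0, 39.0, 24.0, 65.0, 29.0, 6.0, 0.0 m³/s.
ΣQ_DR = 369.0 m³/s.
With Δt = 0.25 h = 900 s, V = ΣQ_DR · Δt = 369.0 × 900 = 3.32 × 10^5 m³.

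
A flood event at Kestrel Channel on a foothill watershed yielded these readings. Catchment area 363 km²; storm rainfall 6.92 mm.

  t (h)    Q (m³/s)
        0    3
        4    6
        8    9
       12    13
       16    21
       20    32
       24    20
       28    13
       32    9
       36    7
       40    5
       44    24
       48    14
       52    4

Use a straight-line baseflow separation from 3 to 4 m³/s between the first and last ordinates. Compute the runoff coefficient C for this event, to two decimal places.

ΣQ_DR = 131.0 m³/s; V = ΣQ_DR·Δt = 1.886 × 10^6 m³.
Runoff depth d = V / A = 5.197 mm.
C = d / P = 5.197 / 6.92 = 0.75.

C ≈ 0.75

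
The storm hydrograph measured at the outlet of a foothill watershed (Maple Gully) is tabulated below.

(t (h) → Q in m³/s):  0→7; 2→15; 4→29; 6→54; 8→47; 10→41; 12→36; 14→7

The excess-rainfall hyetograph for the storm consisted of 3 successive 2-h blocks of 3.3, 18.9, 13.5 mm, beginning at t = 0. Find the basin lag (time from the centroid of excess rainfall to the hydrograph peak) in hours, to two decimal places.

t_L ≈ 2.43 h

Centroid of excess rainfall: t_c = Σ P_i·t̄_i / ΣP_i = 3.5714 h (block centres at 1, 3, 5 h).
Hydrograph peak occurs at t = 6 h, so basin lag t_L = 6 − 3.5714 = 2.43 h.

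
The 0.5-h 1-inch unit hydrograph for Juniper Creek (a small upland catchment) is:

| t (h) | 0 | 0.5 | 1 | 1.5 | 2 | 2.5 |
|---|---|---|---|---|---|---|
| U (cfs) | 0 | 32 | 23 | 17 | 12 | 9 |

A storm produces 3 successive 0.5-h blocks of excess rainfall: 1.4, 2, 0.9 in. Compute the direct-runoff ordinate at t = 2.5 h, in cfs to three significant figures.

Q ≈ 51.9 cfs

By discrete convolution, Q_j = Σ (P_i / 1 in) · U_{j−i}.
At t = 2.5 h (j=5): Q = (1.4/1)·9 + (2/1)·12 + (0.9/1)·17 = 51.9 cfs.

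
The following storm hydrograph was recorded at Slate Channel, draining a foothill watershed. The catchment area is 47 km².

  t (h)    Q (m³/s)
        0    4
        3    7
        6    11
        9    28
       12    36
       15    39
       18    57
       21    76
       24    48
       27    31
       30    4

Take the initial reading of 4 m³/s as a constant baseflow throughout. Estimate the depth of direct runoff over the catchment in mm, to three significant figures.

Direct runoff: 0.0, 3.0, 7.0, 24.0, 32.0, 35.0, 53.0, 72.0, 44.0, 27.0, 0.0 m³/s; ΣQ_DR = 297.0 m³/s.
V = ΣQ_DR · Δt = 297.0 × 10800 s = 3.208 × 10^6 m³.
Over A = 47 km², depth = V / A = 68.2 mm.

d ≈ 68.2 mm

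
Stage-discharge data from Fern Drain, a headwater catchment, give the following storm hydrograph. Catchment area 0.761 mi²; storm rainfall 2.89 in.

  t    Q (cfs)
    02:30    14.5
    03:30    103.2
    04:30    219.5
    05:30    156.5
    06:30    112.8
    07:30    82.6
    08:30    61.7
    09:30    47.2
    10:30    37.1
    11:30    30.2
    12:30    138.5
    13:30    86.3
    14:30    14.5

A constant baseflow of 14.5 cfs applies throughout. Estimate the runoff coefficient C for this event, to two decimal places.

ΣQ_DR = 916.1 cfs; V = ΣQ_DR·Δt = 3.298 × 10^6 ft³.
Runoff depth d = V / A = 1.865 in.
C = d / P = 1.865 / 2.89 = 0.65.

C ≈ 0.65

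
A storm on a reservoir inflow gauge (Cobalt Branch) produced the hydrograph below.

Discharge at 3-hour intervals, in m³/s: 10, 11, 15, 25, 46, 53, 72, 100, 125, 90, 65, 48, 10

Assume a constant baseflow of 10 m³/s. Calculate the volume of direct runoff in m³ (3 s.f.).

Direct-runoff ordinates (Q − Q_b): 0.0, 1.0, 5.0, 15.0, 36.0, 43.0, 62.0, 90.0, 115.0, 80.0, 55.0, 38.0, 0.0 m³/s.
ΣQ_DR = 540.0 m³/s.
With Δt = 3 h = 10800 s, V = ΣQ_DR · Δt = 540.0 × 10800 = 5.83 × 10^6 m³.

V ≈ 5.83 × 10^6 m³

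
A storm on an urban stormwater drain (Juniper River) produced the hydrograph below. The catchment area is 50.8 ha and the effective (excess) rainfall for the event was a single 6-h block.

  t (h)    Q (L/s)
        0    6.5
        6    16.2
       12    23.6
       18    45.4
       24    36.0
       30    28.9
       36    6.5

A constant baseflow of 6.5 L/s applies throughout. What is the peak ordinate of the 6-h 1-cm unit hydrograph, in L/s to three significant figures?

Direct runoff: 0.0, 9.7, 17.1, 38.9, 29.5, 22.4, 0.0 L/s; ΣQ_DR = 117.6 L/s, peak = 38.9 L/s.
Runoff depth d = ΣQ_DR·Δt / A = 117.6 × 21600 / (50.8 ha) = 5.000 mm.
The 1-cm UH is the DRH scaled by (10 mm)/d, so U_p = 38.9 × 10/5.000 = 77.8 L/s.

U_p ≈ 77.8 L/s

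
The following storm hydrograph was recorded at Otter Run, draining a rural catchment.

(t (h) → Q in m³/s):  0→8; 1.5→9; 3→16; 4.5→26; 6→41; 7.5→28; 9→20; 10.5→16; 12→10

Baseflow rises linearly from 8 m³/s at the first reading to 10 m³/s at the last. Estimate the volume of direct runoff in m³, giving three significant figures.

Direct-runoff ordinates (Q − Q_b): 0.00, 0.75, 7.50, 17.25, 32.00, 18.75, 10.50, 6.25, 0.00 m³/s.
ΣQ_DR = 93.00 m³/s.
With Δt = 1.5 h = 5400 s, V = ΣQ_DR · Δt = 93.00 × 5400 = 5.02 × 10^5 m³.

V ≈ 5.02 × 10^5 m³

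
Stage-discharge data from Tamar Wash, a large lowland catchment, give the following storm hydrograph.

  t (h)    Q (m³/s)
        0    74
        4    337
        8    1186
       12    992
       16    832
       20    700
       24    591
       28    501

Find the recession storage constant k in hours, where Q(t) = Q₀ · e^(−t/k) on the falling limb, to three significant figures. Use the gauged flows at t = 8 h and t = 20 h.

On the falling limb, Q drops from 1186 to 700 m³/s between t = 8 h and t = 20 h (Δt = 12 h).
k = −Δt / ln(Q₂/Q₁) = −12 / ln(700/1186) = 22.8 h.

k ≈ 22.8 h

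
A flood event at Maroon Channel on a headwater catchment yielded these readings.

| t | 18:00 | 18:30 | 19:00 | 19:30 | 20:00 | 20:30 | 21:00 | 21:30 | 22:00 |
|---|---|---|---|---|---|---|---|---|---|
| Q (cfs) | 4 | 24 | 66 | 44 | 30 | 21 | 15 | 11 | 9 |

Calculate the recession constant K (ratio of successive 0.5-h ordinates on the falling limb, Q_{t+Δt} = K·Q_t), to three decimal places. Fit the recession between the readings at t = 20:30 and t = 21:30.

K ≈ 0.724

Using the recession-limb readings at t = 20:30 and t = 21:30: Q falls from 21 to 11 cfs over 2 intervals.
K = (Q₂/Q₁)^(1/2) = (11/21)^(1/2) = 0.724.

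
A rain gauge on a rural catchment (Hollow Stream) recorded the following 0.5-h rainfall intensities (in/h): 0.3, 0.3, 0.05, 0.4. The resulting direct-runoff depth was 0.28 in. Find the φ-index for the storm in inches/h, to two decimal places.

φ ≈ 0.15 in/h

Only the 3 blocks with intensity above φ contribute runoff: 0.3, 0.3, 0.4 in/h.
Σ(I−φ)·Δt = d  ⇒  (0.3+0.3+0.4 − 3φ)·0.5 = 0.28
φ = (1.000 − 0.28/0.5) / 3 = 0.15 in/h.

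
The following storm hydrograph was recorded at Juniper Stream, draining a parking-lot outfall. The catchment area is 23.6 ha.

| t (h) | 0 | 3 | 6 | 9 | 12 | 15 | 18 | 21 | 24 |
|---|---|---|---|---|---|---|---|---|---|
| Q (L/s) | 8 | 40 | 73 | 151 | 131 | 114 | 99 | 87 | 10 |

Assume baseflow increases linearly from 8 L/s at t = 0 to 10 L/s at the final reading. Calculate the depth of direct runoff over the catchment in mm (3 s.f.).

d ≈ 28.9 mm

Direct runoff: 0.00, 31.75, 64.50, 142.25, 122.00, 104.75, 89.50, 77.25, 0.00 L/s; ΣQ_DR = 632.0 L/s.
V = ΣQ_DR · Δt = 632.0 × 10800 s = 6.826 × 10^6 L.
Over A = 23.6 ha, depth = V / A = 28.9 mm.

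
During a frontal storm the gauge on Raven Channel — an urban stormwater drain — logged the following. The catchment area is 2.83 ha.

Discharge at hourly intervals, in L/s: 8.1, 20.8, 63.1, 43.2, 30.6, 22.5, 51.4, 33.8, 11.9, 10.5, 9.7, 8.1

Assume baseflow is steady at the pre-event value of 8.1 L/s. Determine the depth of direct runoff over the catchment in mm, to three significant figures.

Direct runoff: 0.0, 12.7, 55.0, 35.1, 22.5, 14.4, 43.3, 25.7, 3.8, 2.4, 1.6, 0.0 L/s; ΣQ_DR = 216.5 L/s.
V = ΣQ_DR · Δt = 216.5 × 3600 s = 7.794 × 10^5 L.
Over A = 2.83 ha, depth = V / A = 27.5 mm.

d ≈ 27.5 mm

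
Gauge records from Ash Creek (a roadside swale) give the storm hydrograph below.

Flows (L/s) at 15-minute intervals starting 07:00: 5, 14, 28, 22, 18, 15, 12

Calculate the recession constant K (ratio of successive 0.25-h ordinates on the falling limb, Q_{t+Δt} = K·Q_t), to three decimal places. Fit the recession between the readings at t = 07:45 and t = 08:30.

K ≈ 0.817

Using the recession-limb readings at t = 07:45 and t = 08:30: Q falls from 22 to 12 L/s over 3 intervals.
K = (Q₂/Q₁)^(1/3) = (12/22)^(1/3) = 0.817.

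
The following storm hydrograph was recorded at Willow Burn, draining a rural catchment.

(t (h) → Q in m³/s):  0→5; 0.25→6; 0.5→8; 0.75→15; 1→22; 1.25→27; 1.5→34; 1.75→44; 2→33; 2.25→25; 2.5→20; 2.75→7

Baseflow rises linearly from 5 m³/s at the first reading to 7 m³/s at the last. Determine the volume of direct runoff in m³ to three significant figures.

Direct-runoff ordinates (Q − Q_b): 0.00, 0.82, 2.64, 9.45, 16.27, 21.09, 27.91, 37.73, 26.55, 18.36, 13.18, 0.00 m³/s.
ΣQ_DR = 174.0 m³/s.
With Δt = 0.25 h = 900 s, V = ΣQ_DR · Δt = 174.0 × 900 = 1.57 × 10^5 m³.

V ≈ 1.57 × 10^5 m³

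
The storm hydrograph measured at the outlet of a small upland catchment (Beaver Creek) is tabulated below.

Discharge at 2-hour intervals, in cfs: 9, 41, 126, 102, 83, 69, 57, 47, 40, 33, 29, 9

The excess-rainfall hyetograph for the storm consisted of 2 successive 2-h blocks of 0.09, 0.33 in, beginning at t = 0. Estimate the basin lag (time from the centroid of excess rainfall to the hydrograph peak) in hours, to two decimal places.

Centroid of excess rainfall: t_c = Σ P_i·t̄_i / ΣP_i = 2.5714 h (block centres at 1, 3 h).
Hydrograph peak occurs at t = 4 h, so basin lag t_L = 4 − 2.5714 = 1.43 h.

t_L ≈ 1.43 h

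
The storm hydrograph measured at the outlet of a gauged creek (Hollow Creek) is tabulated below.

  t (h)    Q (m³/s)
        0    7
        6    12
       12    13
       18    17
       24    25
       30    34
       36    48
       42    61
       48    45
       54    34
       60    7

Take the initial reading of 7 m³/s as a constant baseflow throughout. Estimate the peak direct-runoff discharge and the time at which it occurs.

Q_p = 54.0 m³/s at t = 42 h

Subtracting baseflow gives direct-runoff ordinates: 0.0, 5.0, 6.0, 10.0, 18.0, 27.0, 41.0, 54.0, 38.0, 27.0, 0.0 m³/s.
The maximum is 54.0 m³/s, occurring at the reading for t = 42 h.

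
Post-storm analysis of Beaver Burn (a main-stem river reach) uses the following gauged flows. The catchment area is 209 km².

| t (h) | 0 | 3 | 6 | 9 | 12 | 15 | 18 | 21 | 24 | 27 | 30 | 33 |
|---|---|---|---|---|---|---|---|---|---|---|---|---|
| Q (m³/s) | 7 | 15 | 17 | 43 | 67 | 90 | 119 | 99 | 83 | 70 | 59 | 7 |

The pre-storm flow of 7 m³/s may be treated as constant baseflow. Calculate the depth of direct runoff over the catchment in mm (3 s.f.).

Direct runoff: 0.0, 8.0, 10.0, 36.0, 60.0, 83.0, 112.0, 92.0, 76.0, 63.0, 52.0, 0.0 m³/s; ΣQ_DR = 592.0 m³/s.
V = ΣQ_DR · Δt = 592.0 × 10800 s = 6.394 × 10^6 m³.
Over A = 209 km², depth = V / A = 30.6 mm.

d ≈ 30.6 mm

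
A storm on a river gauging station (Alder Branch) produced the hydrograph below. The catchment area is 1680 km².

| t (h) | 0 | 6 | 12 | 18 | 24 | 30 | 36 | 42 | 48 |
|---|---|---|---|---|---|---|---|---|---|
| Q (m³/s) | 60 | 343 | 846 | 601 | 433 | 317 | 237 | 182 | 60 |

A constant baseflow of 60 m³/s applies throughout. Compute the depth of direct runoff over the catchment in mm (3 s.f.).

Direct runoff: 0.0, 283.0, 786.0, 541.0, 373.0, 257.0, 177.0, 122.0, 0.0 m³/s; ΣQ_DR = 2539 m³/s.
V = ΣQ_DR · Δt = 2539 × 21600 s = 5.484 × 10^7 m³.
Over A = 1680 km², depth = V / A = 32.6 mm.

d ≈ 32.6 mm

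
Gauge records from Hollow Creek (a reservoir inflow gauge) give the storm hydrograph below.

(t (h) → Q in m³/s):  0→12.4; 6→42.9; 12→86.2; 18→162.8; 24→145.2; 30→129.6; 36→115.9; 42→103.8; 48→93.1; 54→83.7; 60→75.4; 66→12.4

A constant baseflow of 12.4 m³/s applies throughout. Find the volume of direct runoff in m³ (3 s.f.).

Direct-runoff ordinates (Q − Q_b): 0.0, 30.5, 73.8, 150.4, 132.8, 117.2, 103.5, 91.4, 80.7, 71.3, 63.0, 0.0 m³/s.
ΣQ_DR = 914.6 m³/s.
With Δt = 6 h = 21600 s, V = ΣQ_DR · Δt = 914.6 × 21600 = 1.98 × 10^7 m³.

V ≈ 1.98 × 10^7 m³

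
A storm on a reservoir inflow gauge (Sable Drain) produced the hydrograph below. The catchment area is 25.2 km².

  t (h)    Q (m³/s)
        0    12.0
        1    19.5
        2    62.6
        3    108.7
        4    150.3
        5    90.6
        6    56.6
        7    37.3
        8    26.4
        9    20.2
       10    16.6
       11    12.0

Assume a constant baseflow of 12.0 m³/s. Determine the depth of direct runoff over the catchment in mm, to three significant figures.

Direct runoff: 0.0, 7.5, 50.6, 96.7, 138.3, 78.6, 44.6, 25.3, 14.4, 8.2, 4.6, 0.0 m³/s; ΣQ_DR = 468.8 m³/s.
V = ΣQ_DR · Δt = 468.8 × 3600 s = 1.688 × 10^6 m³.
Over A = 25.2 km², depth = V / A = 67.0 mm.

d ≈ 67.0 mm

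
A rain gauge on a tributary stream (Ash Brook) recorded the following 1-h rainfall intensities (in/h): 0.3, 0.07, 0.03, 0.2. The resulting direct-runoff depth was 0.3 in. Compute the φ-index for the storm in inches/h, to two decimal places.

φ ≈ 0.10 in/h

Only the 2 blocks with intensity above φ contribute runoff: 0.3, 0.2 in/h.
Σ(I−φ)·Δt = d  ⇒  (0.3+0.2 − 2φ)·1 = 0.3
φ = (0.5000 − 0.3/1) / 2 = 0.10 in/h.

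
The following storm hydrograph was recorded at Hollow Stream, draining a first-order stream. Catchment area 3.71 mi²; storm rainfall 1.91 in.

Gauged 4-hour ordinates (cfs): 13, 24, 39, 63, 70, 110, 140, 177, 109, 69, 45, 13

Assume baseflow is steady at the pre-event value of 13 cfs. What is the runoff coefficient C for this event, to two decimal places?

C ≈ 0.63

ΣQ_DR = 716.0 cfs; V = ΣQ_DR·Δt = 1.031 × 10^7 ft³.
Runoff depth d = V / A = 1.196 in.
C = d / P = 1.196 / 1.91 = 0.63.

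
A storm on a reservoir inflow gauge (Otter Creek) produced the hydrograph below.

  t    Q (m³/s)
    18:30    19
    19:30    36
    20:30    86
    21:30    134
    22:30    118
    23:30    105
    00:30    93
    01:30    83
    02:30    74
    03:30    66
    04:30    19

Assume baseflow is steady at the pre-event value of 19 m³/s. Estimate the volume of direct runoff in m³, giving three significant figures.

Direct-runoff ordinates (Q − Q_b): 0.0, 17.0, 67.0, 115.0, 99.0, 86.0, 74.0, 64.0, 55.0, 47.0, 0.0 m³/s.
ΣQ_DR = 624.0 m³/s.
With Δt = 1 h = 3600 s, V = ΣQ_DR · Δt = 624.0 × 3600 = 2.25 × 10^6 m³.

V ≈ 2.25 × 10^6 m³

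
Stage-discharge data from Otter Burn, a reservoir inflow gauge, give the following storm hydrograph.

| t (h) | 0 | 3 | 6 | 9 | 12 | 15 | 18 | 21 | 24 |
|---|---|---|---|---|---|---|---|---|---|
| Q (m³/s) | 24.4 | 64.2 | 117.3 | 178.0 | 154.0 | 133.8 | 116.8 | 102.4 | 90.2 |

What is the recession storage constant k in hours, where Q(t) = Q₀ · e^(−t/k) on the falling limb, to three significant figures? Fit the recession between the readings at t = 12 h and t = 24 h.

k ≈ 22.4 h

On the falling limb, Q drops from 154.0 to 90.2 m³/s between t = 12 h and t = 24 h (Δt = 12 h).
k = −Δt / ln(Q₂/Q₁) = −12 / ln(90.2/154.0) = 22.4 h.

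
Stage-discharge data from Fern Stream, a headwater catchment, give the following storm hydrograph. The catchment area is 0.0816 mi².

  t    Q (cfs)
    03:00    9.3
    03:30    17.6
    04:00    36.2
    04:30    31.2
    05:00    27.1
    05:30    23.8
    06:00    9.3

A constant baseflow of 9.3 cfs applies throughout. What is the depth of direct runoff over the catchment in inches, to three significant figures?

d ≈ 0.849 in

Direct runoff: 0.0, 8.3, 26.9, 21.9, 17.8, 14.5, 0.0 cfs; ΣQ_DR = 89.40 cfs.
V = ΣQ_DR · Δt = 89.40 × 1800 s = 1.609 × 10^5 ft³.
Over A = 0.0816 mi², depth = V / A = 0.849 in.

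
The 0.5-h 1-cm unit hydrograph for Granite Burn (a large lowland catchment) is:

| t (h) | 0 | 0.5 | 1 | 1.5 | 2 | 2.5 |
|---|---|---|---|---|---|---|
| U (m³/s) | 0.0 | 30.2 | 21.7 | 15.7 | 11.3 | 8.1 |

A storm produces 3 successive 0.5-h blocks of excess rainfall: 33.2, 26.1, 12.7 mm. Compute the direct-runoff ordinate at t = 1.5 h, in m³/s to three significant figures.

Q ≈ 147 m³/s

By discrete convolution, Q_j = Σ (P_i / 10 mm) · U_{j−i}.
At t = 1.5 h (j=3): Q = (33.2/10)·15.7 + (26.1/10)·21.7 + (12.7/10)·30.2 = 147 m³/s.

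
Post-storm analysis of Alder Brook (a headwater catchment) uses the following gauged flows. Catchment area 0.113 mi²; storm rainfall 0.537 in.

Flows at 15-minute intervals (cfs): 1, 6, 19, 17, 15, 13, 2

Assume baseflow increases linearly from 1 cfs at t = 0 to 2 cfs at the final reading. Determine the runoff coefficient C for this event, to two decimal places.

C ≈ 0.40

ΣQ_DR = 62.50 cfs; V = ΣQ_DR·Δt = 56250 ft³.
Runoff depth d = V / A = 0.2143 in.
C = d / P = 0.2143 / 0.537 = 0.40.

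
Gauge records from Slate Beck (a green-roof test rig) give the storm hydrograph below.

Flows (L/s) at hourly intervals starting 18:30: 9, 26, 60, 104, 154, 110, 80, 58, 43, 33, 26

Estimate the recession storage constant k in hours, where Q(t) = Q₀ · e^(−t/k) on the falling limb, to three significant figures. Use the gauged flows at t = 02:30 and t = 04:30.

k ≈ 3.98 h

On the falling limb, Q drops from 43 to 26 L/s between t = 02:30 and t = 04:30 (Δt = 2 h).
k = −Δt / ln(Q₂/Q₁) = −2 / ln(26/43) = 3.98 h.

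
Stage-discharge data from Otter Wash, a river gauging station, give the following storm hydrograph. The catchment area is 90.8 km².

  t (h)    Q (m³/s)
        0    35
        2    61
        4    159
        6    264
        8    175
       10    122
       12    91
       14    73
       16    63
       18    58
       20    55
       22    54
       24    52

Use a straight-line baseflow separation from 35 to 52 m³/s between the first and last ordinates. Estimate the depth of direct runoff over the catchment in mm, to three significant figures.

Direct runoff: 0.00, 24.58, 121.17, 224.75, 134.33, 79.92, 47.50, 28.08, 16.67, 10.25, 5.83, 3.42, 0.00 m³/s; ΣQ_DR = 696.5 m³/s.
V = ΣQ_DR · Δt = 696.5 × 7200 s = 5.015 × 10^6 m³.
Over A = 90.8 km², depth = V / A = 55.2 mm.

d ≈ 55.2 mm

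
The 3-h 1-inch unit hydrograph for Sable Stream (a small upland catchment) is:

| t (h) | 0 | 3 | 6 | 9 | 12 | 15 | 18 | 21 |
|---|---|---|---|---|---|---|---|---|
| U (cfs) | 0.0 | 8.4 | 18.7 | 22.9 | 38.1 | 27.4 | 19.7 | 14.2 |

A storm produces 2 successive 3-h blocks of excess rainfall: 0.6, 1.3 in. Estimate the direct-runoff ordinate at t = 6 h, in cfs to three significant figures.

Q ≈ 22.1 cfs

By discrete convolution, Q_j = Σ (P_i / 1 in) · U_{j−i}.
At t = 6 h (j=2): Q = (0.6/1)·18.7 + (1.3/1)·8.4 = 22.1 cfs.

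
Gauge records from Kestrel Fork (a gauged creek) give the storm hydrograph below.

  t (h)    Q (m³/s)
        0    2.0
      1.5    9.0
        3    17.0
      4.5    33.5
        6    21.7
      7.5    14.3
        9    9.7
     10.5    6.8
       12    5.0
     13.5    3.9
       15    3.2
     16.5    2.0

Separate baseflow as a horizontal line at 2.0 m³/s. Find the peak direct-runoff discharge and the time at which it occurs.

Subtracting baseflow gives direct-runoff ordinates: 0.0, 7.0, 15.0, 31.5, 19.7, 12.3, 7.7, 4.8, 3.0, 1.9, 1.2, 0.0 m³/s.
The maximum is 31.5 m³/s, occurring at the reading for t = 4.5 h.

Q_p = 31.5 m³/s at t = 4.5 h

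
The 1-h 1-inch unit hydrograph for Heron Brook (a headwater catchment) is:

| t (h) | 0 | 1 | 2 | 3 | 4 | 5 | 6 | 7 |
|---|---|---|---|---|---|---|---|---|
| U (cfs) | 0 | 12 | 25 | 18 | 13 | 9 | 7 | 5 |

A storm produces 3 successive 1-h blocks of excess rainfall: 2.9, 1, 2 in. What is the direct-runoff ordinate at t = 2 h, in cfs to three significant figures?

Q ≈ 84.5 cfs

By discrete convolution, Q_j = Σ (P_i / 1 in) · U_{j−i}.
At t = 2 h (j=2): Q = (2.9/1)·25 + (1/1)·12 + (2/1)·0 = 84.5 cfs.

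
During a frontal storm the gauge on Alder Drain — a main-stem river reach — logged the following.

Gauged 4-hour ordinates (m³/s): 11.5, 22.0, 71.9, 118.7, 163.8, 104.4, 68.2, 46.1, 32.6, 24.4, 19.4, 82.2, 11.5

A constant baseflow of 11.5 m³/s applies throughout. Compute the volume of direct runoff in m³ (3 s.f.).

V ≈ 9.03 × 10^6 m³

Direct-runoff ordinates (Q − Q_b): 0.0, 10.5, 60.4, 107.2, 152.3, 92.9, 56.7, 34.6, 21.1, 12.9, 7.9, 70.7, 0.0 m³/s.
ΣQ_DR = 627.2 m³/s.
With Δt = 4 h = 14400 s, V = ΣQ_DR · Δt = 627.2 × 14400 = 9.03 × 10^6 m³.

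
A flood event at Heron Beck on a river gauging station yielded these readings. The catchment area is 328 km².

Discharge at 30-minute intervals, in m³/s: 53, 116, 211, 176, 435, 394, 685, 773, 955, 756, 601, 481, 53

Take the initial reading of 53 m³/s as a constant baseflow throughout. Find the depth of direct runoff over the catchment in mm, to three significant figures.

d ≈ 27.4 mm

Direct runoff: 0.0, 63.0, 158.0, 123.0, 382.0, 341.0, 632.0, 720.0, 902.0, 703.0, 548.0, 428.0, 0.0 m³/s; ΣQ_DR = 5000 m³/s.
V = ΣQ_DR · Δt = 5000 × 1800 s = 9.000 × 10^6 m³.
Over A = 328 km², depth = V / A = 27.4 mm.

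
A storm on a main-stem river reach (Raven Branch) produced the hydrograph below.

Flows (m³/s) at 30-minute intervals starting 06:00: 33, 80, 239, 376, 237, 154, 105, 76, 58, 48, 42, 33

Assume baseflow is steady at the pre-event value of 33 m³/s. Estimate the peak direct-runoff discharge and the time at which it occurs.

Q_p = 343.0 m³/s at t = 07:30

Subtracting baseflow gives direct-runoff ordinates: 0.0, 47.0, 206.0, 343.0, 204.0, 121.0, 72.0, 43.0, 25.0, 15.0, 9.0, 0.0 m³/s.
The maximum is 343.0 m³/s, occurring at the reading for t = 07:30.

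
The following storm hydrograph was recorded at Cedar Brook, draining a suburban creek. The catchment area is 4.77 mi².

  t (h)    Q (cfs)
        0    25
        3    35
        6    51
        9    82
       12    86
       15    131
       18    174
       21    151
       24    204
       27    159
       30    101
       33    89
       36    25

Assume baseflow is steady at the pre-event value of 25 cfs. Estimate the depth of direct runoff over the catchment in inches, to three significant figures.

Direct runoff: 0.0, 10.0, 26.0, 57.0, 61.0, 106.0, 149.0, 126.0, 179.0, 134.0, 76.0, 64.0, 0.0 cfs; ΣQ_DR = 988.0 cfs.
V = ΣQ_DR · Δt = 988.0 × 10800 s = 1.067 × 10^7 ft³.
Over A = 4.77 mi², depth = V / A = 0.963 in.

d ≈ 0.963 in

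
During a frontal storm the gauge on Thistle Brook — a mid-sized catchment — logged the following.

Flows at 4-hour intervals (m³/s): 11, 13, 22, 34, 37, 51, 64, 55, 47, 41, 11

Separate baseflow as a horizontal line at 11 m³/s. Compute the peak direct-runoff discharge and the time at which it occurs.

Subtracting baseflow gives direct-runoff ordinates: 0.0, 2.0, 11.0, 23.0, 26.0, 40.0, 53.0, 44.0, 36.0, 30.0, 0.0 m³/s.
The maximum is 53.0 m³/s, occurring at the reading for t = 24 h.

Q_p = 53.0 m³/s at t = 24 h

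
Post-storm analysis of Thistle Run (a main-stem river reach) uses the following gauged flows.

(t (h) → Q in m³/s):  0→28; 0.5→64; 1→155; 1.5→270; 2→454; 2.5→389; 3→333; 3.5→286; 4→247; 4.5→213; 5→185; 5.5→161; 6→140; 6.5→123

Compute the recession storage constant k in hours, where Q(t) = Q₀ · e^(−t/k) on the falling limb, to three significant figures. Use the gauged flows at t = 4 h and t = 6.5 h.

k ≈ 3.59 h

On the falling limb, Q drops from 247 to 123 m³/s between t = 4 h and t = 6.5 h (Δt = 2.5 h).
k = −Δt / ln(Q₂/Q₁) = −2.5 / ln(123/247) = 3.59 h.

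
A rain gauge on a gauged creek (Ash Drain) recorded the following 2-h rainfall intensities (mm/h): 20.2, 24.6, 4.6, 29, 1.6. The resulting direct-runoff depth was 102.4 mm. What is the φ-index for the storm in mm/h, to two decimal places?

Only the 3 blocks with intensity above φ contribute runoff: 20.2, 24.6, 29 mm/h.
Σ(I−φ)·Δt = d  ⇒  (20.2+24.6+29 − 3φ)·2 = 102.4
φ = (73.80 − 102.4/2) / 3 = 7.53 mm/h.

φ ≈ 7.53 mm/h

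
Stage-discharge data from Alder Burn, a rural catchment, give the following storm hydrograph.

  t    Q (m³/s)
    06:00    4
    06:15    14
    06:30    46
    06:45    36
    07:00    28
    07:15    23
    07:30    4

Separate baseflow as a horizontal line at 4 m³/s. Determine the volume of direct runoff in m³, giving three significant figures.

Direct-runoff ordinates (Q − Q_b): 0.0, 10.0, 42.0, 32.0, 24.0, 19.0, 0.0 m³/s.
ΣQ_DR = 127.0 m³/s.
With Δt = 0.25 h = 900 s, V = ΣQ_DR · Δt = 127.0 × 900 = 1.14 × 10^5 m³.

V ≈ 1.14 × 10^5 m³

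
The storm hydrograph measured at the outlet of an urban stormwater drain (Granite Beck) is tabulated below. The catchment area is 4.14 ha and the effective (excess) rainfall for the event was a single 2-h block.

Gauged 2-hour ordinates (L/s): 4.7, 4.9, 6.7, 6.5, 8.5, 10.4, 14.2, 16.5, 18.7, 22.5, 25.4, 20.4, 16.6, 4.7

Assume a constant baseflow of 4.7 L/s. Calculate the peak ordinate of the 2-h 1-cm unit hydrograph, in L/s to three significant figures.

Direct runoff: 0.0, 0.2, 2.0, 1.8, 3.8, 5.7, 9.5, 11.8, 14.0, 17.8, 20.7, 15.7, 11.9, 0.0 L/s; ΣQ_DR = 114.9 L/s, peak = 20.7 L/s.
Runoff depth d = ΣQ_DR·Δt / A = 114.9 × 7200 / (4.14 ha) = 19.98 mm.
The 1-cm UH is the DRH scaled by (10 mm)/d, so U_p = 20.7 × 10/19.98 = 10.4 L/s.

U_p ≈ 10.4 L/s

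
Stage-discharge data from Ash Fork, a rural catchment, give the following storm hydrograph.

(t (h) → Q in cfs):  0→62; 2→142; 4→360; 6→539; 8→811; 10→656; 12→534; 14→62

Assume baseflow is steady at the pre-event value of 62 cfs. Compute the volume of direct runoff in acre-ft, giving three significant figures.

Direct-runoff ordinates (Q − Q_b): 0.0, 80.0, 298.0, 477.0, 749.0, 594.0, 472.0, 0.0 cfs.
ΣQ_DR = 2670 cfs.
With Δt = 2 h = 7200 s, V = ΣQ_DR · Δt = 2670 × 7200 = 1.92 × 10^7 ft³ = 441 acre-ft.

V ≈ 441 acre-ft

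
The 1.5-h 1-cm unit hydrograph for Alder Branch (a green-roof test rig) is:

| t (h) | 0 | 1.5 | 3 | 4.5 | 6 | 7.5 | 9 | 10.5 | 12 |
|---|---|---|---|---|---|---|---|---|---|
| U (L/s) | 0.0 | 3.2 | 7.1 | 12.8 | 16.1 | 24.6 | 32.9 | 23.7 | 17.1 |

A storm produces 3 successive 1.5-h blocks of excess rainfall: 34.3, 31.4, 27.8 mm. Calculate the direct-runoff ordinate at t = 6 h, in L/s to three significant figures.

By discrete convolution, Q_j = Σ (P_i / 10 mm) · U_{j−i}.
At t = 6 h (j=4): Q = (34.3/10)·16.1 + (31.4/10)·12.8 + (27.8/10)·7.1 = 115 L/s.

Q ≈ 115 L/s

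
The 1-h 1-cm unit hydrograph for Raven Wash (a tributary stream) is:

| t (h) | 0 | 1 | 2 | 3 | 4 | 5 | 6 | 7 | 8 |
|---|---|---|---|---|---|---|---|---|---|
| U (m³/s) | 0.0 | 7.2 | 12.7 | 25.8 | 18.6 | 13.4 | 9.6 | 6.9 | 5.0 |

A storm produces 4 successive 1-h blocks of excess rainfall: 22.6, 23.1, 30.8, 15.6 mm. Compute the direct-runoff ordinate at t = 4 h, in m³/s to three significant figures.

By discrete convolution, Q_j = Σ (P_i / 10 mm) · U_{j−i}.
At t = 4 h (j=4): Q = (22.6/10)·18.6 + (23.1/10)·25.8 + (30.8/10)·12.7 + (15.6/10)·7.2 = 152 m³/s.

Q ≈ 152 m³/s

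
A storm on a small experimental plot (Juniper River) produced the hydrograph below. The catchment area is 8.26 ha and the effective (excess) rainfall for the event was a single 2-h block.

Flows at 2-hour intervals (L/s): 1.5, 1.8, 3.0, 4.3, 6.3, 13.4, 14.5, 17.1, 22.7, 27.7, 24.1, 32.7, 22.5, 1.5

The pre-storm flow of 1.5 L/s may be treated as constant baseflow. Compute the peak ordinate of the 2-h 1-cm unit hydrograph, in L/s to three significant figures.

Direct runoff: 0.0, 0.3, 1.5, 2.8, 4.8, 11.9, 13.0, 15.6, 21.2, 26.2, 22.6, 31.2, 21.0, 0.0 L/s; ΣQ_DR = 172.1 L/s, peak = 31.2 L/s.
Runoff depth d = ΣQ_DR·Δt / A = 172.1 × 7200 / (8.26 ha) = 15.00 mm.
The 1-cm UH is the DRH scaled by (10 mm)/d, so U_p = 31.2 × 10/15.00 = 20.8 L/s.

U_p ≈ 20.8 L/s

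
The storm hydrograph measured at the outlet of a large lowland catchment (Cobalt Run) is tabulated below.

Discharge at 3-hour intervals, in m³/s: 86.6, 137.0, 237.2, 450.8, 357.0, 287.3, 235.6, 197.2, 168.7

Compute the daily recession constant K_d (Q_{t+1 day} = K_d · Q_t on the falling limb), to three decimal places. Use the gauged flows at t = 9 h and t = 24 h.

K_d ≈ 0.207

Between t = 9 h and t = 24 h the flow falls from 450.8 to 168.7 m³/s over 5×3 h = 15 h.
Per-interval ratio K = (168.7/450.8)^(1/5) = 0.8215; K_d = K^(24/3) = 0.207.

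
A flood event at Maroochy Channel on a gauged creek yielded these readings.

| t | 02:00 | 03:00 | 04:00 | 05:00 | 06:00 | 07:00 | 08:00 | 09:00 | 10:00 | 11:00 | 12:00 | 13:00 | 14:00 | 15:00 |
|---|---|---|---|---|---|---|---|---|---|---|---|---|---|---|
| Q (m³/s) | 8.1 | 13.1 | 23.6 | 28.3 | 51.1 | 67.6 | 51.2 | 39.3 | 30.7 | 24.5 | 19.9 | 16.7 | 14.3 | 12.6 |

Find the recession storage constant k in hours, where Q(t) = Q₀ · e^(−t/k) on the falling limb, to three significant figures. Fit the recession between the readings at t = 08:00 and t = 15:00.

k ≈ 4.99 h

On the falling limb, Q drops from 51.2 to 12.6 m³/s between t = 08:00 and t = 15:00 (Δt = 7 h).
k = −Δt / ln(Q₂/Q₁) = −7 / ln(12.6/51.2) = 4.99 h.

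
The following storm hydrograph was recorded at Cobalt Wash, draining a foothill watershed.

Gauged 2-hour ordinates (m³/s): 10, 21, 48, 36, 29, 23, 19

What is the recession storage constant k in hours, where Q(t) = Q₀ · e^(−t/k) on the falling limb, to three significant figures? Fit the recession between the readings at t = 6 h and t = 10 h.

k ≈ 8.93 h

On the falling limb, Q drops from 36 to 23 m³/s between t = 6 h and t = 10 h (Δt = 4 h).
k = −Δt / ln(Q₂/Q₁) = −4 / ln(23/36) = 8.93 h.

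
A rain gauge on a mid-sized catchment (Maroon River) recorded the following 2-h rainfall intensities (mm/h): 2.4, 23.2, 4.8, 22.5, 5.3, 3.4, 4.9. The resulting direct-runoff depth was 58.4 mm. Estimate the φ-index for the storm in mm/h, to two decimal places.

φ ≈ 8.25 mm/h

Only the 2 blocks with intensity above φ contribute runoff: 23.2, 22.5 mm/h.
Σ(I−φ)·Δt = d  ⇒  (23.2+22.5 − 2φ)·2 = 58.4
φ = (45.70 − 58.4/2) / 2 = 8.25 mm/h.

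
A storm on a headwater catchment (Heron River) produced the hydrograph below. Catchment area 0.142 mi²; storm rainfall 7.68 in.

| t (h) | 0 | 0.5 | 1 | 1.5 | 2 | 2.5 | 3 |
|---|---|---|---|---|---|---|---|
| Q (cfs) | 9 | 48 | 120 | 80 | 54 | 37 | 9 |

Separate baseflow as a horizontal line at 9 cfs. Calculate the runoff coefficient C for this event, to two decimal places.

ΣQ_DR = 294.0 cfs; V = ΣQ_DR·Δt = 5.292 × 10^5 ft³.
Runoff depth d = V / A = 1.604 in.
C = d / P = 1.604 / 7.68 = 0.21.

C ≈ 0.21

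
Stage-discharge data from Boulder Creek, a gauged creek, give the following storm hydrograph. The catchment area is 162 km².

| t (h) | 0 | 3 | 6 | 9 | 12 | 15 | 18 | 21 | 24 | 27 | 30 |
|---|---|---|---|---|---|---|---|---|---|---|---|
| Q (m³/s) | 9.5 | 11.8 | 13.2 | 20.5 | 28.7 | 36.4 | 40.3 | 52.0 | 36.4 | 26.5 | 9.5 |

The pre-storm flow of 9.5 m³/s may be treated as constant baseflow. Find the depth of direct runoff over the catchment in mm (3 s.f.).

d ≈ 12.0 mm

Direct runoff: 0.0, 2.3, 3.7, 11.0, 19.2, 26.9, 30.8, 42.5, 26.9, 17.0, 0.0 m³/s; ΣQ_DR = 180.3 m³/s.
V = ΣQ_DR · Δt = 180.3 × 10800 s = 1.947 × 10^6 m³.
Over A = 162 km², depth = V / A = 12.0 mm.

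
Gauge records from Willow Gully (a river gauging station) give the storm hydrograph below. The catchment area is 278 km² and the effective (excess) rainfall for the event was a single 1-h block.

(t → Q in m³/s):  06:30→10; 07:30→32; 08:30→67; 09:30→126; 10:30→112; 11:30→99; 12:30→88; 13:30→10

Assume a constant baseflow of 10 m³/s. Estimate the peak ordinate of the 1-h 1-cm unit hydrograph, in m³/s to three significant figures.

U_p ≈ 193 m³/s

Direct runoff: 0.0, 22.0, 57.0, 116.0, 102.0, 89.0, 78.0, 0.0 m³/s; ΣQ_DR = 464.0 m³/s, peak = 116.0 m³/s.
Runoff depth d = ΣQ_DR·Δt / A = 464.0 × 3600 / (278 km²) = 6.009 mm.
The 1-cm UH is the DRH scaled by (10 mm)/d, so U_p = 116.0 × 10/6.009 = 193 m³/s.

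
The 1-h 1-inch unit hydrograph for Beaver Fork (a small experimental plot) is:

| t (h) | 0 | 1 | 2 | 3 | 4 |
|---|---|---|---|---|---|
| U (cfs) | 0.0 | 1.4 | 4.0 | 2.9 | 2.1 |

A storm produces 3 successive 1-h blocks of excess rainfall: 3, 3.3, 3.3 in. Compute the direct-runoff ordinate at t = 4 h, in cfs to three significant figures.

Q ≈ 29.1 cfs

By discrete convolution, Q_j = Σ (P_i / 1 in) · U_{j−i}.
At t = 4 h (j=4): Q = (3/1)·2.1 + (3.3/1)·2.9 + (3.3/1)·4.0 = 29.1 cfs.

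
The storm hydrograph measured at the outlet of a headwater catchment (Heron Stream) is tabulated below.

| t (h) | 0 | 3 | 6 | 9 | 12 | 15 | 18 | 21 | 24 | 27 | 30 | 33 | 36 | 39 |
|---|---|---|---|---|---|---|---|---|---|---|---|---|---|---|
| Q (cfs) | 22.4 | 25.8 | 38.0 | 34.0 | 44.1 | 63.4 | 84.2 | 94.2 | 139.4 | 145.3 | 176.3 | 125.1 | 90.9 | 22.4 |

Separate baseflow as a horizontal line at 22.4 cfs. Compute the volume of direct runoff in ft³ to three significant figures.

Direct-runoff ordinates (Q − Q_b): 0.0, 3.4, 15.6, 11.6, 21.7, 41.0, 61.8, 71.8, 117.0, 122.9, 153.9, 102.7, 68.5, 0.0 cfs.
ΣQ_DR = 791.9 cfs.
With Δt = 3 h = 10800 s, V = ΣQ_DR · Δt = 791.9 × 10800 = 8.55 × 10^6 ft³.

V ≈ 8.55 × 10^6 ft³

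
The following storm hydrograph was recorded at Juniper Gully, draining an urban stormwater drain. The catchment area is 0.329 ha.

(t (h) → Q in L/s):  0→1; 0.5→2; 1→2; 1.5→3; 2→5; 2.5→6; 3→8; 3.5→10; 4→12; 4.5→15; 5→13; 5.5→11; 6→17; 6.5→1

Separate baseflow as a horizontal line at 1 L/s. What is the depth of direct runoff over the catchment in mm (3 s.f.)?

Direct runoff: 0.0, 1.0, 1.0, 2.0, 4.0, 5.0, 7.0, 9.0, 11.0, 14.0, 12.0, 10.0, 16.0, 0.0 L/s; ΣQ_DR = 92.00 L/s.
V = ΣQ_DR · Δt = 92.00 × 1800 s = 1.656 × 10^5 L.
Over A = 0.329 ha, depth = V / A = 50.3 mm.

d ≈ 50.3 mm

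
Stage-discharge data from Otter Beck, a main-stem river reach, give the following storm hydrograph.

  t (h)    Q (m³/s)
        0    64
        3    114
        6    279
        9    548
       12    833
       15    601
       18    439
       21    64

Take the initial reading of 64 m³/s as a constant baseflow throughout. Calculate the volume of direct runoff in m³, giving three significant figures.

V ≈ 2.62 × 10^7 m³

Direct-runoff ordinates (Q − Q_b): 0.0, 50.0, 215.0, 484.0, 769.0, 537.0, 375.0, 0.0 m³/s.
ΣQ_DR = 2430 m³/s.
With Δt = 3 h = 10800 s, V = ΣQ_DR · Δt = 2430 × 10800 = 2.62 × 10^7 m³.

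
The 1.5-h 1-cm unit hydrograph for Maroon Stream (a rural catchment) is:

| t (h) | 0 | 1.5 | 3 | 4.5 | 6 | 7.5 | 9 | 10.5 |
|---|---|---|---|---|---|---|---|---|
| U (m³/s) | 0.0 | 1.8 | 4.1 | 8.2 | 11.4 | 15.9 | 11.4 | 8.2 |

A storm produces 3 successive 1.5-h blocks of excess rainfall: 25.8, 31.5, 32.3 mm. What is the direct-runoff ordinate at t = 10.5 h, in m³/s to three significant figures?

By discrete convolution, Q_j = Σ (P_i / 10 mm) · U_{j−i}.
At t = 10.5 h (j=7): Q = (25.8/10)·8.2 + (31.5/10)·11.4 + (32.3/10)·15.9 = 108 m³/s.

Q ≈ 108 m³/s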